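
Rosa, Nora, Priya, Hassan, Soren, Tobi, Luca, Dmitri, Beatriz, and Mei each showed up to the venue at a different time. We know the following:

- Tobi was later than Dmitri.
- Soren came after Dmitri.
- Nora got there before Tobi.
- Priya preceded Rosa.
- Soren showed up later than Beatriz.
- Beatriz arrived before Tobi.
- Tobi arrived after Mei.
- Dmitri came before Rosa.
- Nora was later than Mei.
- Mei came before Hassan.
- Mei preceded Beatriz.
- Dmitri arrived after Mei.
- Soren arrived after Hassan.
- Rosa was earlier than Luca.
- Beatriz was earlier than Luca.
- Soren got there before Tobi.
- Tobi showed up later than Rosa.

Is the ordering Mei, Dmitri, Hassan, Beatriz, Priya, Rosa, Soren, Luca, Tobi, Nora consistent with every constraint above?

no

The constraints require Nora before Tobi, but in the proposed sequence Tobi appears ahead of Nora. That one violation is enough.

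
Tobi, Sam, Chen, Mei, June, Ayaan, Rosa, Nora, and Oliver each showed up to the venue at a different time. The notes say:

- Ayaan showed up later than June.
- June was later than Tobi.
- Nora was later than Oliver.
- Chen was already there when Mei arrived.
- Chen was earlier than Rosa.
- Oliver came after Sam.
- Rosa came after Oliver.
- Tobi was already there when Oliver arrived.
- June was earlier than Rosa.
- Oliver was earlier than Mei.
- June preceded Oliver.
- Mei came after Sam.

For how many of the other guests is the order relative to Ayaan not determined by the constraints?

Forced before Ayaan: June and Tobi.
That leaves Chen, Mei, Nora, Oliver, Rosa, and Sam with no forced order relative to Ayaan — 6.

6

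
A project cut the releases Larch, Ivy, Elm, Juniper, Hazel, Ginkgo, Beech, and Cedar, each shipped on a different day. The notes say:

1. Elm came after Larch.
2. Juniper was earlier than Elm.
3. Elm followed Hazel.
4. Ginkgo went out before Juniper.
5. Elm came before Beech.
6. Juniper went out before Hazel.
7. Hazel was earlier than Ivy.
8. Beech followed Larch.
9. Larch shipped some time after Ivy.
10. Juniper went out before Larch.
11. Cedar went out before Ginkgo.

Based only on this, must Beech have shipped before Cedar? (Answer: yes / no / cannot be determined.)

Tracing the constraints gives Cedar → Ginkgo → Juniper → Elm → Beech, so Cedar must come before Beech.
That means Beech cannot be before Cedar.

no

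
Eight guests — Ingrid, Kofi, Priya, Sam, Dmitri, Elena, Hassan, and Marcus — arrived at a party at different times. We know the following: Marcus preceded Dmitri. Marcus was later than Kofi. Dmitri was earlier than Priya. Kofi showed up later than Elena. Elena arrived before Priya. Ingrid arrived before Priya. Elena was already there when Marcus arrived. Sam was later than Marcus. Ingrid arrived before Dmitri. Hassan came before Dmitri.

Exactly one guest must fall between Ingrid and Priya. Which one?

Dmitri

Tracing the constraints gives Ingrid → Dmitri → Priya, so Dmitri sits after Ingrid and before Priya.
No other guest is forced both after Ingrid and before Priya.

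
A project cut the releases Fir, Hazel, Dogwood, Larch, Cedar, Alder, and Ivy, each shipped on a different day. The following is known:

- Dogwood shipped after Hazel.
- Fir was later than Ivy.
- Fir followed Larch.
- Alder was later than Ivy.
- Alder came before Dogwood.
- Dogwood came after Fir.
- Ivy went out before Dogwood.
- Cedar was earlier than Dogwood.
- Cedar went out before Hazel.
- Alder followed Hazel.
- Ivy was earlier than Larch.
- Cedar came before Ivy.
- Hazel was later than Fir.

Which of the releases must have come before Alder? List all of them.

Cedar, Fir, Hazel, Ivy, Larch

Directly stated before Alder: Hazel and Ivy.
Cedar reaches Alder via Cedar → Ivy → Alder.
Fir reaches Alder via Fir → Hazel → Alder.
Larch reaches Alder via Larch → Fir → Hazel → Alder.
No chain forces Dogwood ahead of Alder.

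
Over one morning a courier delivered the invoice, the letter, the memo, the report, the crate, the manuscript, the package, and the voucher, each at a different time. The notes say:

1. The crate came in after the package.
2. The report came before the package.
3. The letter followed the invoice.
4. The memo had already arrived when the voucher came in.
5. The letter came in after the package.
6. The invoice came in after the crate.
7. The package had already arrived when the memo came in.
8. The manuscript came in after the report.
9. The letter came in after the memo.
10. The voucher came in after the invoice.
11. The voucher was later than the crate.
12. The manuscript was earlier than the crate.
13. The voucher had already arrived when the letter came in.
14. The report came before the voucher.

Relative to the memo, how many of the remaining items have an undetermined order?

Forced before the memo: the package and the report; forced after the memo: the letter and the voucher.
That leaves the crate, the invoice, and the manuscript with no forced order relative to the memo — 3.

3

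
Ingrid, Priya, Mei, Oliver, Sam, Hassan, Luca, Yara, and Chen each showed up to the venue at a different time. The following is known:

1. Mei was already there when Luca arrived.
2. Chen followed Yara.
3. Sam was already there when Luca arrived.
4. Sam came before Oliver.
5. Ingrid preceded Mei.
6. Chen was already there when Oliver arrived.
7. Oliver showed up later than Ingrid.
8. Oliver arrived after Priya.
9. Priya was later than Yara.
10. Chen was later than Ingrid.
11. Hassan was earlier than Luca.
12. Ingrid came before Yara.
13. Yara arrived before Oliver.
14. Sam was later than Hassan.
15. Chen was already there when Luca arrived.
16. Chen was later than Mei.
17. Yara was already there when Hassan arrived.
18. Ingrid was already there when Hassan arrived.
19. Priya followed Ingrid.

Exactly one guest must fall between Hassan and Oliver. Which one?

Tracing the constraints gives Hassan → Sam → Oliver, so Sam sits after Hassan and before Oliver.
No other guest is forced both after Hassan and before Oliver.

Sam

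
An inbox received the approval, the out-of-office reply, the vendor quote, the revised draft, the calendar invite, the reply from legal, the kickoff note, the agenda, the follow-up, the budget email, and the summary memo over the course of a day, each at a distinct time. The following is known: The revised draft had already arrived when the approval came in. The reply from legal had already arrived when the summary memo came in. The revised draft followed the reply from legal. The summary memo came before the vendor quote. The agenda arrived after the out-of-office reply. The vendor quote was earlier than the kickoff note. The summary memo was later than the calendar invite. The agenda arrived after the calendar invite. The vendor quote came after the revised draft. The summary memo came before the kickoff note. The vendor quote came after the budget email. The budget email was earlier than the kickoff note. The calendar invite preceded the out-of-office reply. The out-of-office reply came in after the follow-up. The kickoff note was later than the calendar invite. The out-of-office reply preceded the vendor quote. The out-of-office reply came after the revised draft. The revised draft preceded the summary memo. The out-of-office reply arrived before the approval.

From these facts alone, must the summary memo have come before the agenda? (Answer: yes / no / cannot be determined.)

cannot be determined

No chain of stated constraints runs from the summary memo to the agenda, and none runs from the agenda to the summary memo either.
So the relative order of the summary memo and the agenda is not fixed by the given facts.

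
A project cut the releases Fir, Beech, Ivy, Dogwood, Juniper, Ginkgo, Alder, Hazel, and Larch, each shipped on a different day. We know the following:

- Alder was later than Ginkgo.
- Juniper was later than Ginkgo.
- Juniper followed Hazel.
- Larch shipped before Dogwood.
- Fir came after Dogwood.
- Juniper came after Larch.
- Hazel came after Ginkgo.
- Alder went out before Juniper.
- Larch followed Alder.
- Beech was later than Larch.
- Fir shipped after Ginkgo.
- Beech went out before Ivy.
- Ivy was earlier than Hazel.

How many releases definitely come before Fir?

Directly stated before Fir: Dogwood and Ginkgo.
Alder reaches Fir via Alder → Larch → Dogwood → Fir.
Larch reaches Fir via Larch → Dogwood → Fir.
That's Alder, Dogwood, Ginkgo, and Larch — 4 in all.

4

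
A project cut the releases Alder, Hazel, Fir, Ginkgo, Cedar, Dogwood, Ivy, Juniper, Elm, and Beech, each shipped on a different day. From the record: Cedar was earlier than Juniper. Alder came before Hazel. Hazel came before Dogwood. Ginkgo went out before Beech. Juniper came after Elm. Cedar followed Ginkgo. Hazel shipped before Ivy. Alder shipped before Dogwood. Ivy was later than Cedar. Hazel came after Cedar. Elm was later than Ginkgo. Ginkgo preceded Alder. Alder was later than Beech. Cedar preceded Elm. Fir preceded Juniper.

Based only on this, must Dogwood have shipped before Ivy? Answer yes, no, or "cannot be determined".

cannot be determined

No chain of stated constraints runs from Dogwood to Ivy, and none runs from Ivy to Dogwood either.
So the relative order of Dogwood and Ivy is not fixed by the given facts.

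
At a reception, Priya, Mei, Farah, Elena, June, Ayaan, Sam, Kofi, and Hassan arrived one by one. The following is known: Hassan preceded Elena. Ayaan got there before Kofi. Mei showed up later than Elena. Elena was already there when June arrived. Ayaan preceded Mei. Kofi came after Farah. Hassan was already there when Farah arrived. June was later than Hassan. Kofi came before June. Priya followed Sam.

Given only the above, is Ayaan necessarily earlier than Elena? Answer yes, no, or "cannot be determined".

cannot be determined

No chain of stated constraints runs from Ayaan to Elena, and none runs from Elena to Ayaan either.
So the relative order of Ayaan and Elena is not fixed by the given facts.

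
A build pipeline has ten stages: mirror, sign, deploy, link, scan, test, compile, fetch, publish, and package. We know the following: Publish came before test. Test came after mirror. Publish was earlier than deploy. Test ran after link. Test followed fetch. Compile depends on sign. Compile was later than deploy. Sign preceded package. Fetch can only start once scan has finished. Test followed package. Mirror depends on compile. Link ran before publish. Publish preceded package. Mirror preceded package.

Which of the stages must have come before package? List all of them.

compile, deploy, link, mirror, publish, sign

Directly stated before package: mirror, publish, and sign.
Compile reaches package via compile → mirror → package.
Deploy reaches package via deploy → compile → mirror → package.
Link reaches package via link → publish → package.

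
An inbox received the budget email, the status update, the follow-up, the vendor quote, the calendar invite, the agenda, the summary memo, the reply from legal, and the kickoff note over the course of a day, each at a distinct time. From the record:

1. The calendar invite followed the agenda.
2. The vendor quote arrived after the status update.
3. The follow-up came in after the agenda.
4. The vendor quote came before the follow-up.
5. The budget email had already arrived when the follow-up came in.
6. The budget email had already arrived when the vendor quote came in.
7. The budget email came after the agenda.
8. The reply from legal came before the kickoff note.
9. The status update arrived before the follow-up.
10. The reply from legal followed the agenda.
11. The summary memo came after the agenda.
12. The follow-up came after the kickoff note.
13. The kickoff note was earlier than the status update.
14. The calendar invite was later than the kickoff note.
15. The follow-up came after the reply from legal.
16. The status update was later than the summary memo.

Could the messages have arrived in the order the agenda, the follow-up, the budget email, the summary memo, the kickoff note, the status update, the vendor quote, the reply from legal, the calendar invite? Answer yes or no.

The constraints require the status update before the follow-up, but in the proposed sequence the follow-up appears ahead of the status update. That one violation is enough.

no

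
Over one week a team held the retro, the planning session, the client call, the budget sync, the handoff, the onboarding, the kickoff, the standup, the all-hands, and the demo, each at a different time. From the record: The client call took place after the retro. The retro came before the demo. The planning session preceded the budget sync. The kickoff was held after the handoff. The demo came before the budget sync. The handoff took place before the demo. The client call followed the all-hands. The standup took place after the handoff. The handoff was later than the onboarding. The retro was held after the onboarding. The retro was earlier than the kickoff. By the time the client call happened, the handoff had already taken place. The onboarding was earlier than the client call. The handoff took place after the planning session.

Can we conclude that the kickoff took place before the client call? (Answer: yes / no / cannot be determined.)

cannot be determined

No chain of stated constraints runs from the kickoff to the client call, and none runs from the client call to the kickoff either.
So the relative order of the kickoff and the client call is not fixed by the given facts.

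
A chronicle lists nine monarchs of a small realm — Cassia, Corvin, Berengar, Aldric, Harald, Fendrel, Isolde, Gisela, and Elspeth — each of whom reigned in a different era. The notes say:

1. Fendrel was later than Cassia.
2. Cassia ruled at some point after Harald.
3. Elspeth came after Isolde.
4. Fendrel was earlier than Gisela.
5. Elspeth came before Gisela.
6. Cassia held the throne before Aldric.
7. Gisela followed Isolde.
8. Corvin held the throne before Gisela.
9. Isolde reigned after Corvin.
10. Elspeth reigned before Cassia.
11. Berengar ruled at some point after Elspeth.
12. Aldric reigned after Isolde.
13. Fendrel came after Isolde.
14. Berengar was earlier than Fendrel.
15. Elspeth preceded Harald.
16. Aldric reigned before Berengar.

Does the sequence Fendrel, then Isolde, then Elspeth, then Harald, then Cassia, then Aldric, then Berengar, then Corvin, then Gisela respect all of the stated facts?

no

The constraints require Cassia before Fendrel, but in the proposed sequence Fendrel appears ahead of Cassia. That one violation is enough.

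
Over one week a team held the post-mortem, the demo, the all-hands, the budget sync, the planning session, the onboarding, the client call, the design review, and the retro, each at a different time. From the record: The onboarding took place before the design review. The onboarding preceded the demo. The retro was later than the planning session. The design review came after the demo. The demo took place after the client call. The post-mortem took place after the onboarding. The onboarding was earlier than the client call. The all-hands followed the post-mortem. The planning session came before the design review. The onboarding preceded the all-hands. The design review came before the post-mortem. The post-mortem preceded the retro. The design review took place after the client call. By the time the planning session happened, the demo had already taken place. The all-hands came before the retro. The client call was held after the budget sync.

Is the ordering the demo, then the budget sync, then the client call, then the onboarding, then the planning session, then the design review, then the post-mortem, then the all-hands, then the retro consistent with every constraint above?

no

The constraints require the onboarding before the demo, but in the proposed sequence the demo appears ahead of the onboarding. That one violation is enough.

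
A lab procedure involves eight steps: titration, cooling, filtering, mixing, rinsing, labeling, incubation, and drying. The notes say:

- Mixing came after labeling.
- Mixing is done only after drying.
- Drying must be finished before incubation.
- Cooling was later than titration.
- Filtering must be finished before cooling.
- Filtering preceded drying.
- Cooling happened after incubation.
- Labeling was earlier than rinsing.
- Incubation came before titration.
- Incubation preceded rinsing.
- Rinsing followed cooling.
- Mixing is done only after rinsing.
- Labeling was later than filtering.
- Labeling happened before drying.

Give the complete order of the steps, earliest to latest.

filtering, labeling, drying, incubation, titration, cooling, rinsing, mixing

The constraints fix every adjacent pair, so only one ordering works:
filtering → labeling → drying → incubation → titration → cooling → rinsing → mixing.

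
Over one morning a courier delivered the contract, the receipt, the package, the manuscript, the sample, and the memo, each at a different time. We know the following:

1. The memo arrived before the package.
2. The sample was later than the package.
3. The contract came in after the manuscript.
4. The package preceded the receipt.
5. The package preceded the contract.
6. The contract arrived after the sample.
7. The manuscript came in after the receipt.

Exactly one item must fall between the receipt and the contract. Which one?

the manuscript

Tracing the constraints gives the receipt → the manuscript → the contract, so the manuscript sits after the receipt and before the contract.
No other item is forced both after the receipt and before the contract.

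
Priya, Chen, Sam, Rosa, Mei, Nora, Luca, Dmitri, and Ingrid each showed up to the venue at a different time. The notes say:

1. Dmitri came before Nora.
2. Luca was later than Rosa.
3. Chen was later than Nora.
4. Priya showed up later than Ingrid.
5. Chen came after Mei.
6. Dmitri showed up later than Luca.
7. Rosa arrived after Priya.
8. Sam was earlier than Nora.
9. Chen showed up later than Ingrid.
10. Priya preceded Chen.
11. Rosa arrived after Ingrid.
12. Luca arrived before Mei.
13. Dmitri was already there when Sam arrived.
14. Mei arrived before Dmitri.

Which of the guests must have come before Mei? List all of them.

Directly stated before Mei: Luca.
Ingrid reaches Mei via Ingrid → Rosa → Luca → Mei.
Priya reaches Mei via Priya → Rosa → Luca → Mei.
Rosa reaches Mei via Rosa → Luca → Mei.
No chain forces Nora (or any of the others) ahead of Mei.

Ingrid, Luca, Priya, Rosa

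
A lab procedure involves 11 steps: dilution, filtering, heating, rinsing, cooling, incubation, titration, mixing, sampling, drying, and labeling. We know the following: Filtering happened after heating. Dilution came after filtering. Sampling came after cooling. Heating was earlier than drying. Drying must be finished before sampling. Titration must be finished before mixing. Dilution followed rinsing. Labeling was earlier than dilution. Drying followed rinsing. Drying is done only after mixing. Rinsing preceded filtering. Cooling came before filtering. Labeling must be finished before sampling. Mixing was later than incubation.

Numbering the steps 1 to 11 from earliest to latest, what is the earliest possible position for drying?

Heating, incubation, mixing, rinsing, and titration must all come before drying — 5 forced predecessors.
Nothing else is forced ahead of drying, so its earliest slot is position 5 + 1 = 6.

6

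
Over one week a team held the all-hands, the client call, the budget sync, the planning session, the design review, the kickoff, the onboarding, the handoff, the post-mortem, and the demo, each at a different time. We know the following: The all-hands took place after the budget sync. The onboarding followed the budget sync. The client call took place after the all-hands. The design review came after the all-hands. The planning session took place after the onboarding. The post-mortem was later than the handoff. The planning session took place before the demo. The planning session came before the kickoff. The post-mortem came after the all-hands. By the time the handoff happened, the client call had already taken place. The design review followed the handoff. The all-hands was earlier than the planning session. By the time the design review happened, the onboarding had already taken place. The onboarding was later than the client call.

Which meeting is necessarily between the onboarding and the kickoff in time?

Tracing the constraints gives the onboarding → the planning session → the kickoff, so the planning session sits after the onboarding and before the kickoff.
No other meeting is forced both after the onboarding and before the kickoff.

the planning session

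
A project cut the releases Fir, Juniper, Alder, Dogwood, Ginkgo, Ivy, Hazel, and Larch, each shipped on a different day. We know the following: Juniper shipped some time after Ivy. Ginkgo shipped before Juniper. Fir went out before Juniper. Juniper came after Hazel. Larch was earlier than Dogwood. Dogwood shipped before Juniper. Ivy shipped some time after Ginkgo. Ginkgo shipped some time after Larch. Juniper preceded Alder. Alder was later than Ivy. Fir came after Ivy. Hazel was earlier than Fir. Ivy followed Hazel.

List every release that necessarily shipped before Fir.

Directly stated before Fir: Hazel and Ivy.
Ginkgo reaches Fir via Ginkgo → Ivy → Fir.
Larch reaches Fir via Larch → Ginkgo → Ivy → Fir.
No chain forces Juniper (or any of the others) ahead of Fir.

Ginkgo, Hazel, Ivy, Larch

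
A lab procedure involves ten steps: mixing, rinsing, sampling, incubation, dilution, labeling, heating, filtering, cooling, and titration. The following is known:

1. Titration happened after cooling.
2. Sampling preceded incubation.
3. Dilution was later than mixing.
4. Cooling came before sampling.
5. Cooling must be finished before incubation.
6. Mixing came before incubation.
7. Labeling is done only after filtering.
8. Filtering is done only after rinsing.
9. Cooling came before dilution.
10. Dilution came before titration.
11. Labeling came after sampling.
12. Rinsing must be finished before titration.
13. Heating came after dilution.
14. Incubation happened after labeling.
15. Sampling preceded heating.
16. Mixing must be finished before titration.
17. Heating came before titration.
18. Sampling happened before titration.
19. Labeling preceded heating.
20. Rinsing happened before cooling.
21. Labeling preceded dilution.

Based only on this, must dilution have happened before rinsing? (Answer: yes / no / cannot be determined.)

Tracing the constraints gives rinsing → cooling → dilution, so rinsing must come before dilution.
That means dilution cannot be before rinsing.

no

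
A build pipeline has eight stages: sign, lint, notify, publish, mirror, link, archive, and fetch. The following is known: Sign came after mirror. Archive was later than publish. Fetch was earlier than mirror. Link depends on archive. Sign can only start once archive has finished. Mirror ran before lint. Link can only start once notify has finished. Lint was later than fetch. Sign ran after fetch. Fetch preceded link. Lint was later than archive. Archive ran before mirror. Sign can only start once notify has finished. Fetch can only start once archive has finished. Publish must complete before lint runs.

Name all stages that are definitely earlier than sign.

Directly stated before sign: archive, fetch, mirror, and notify.
Publish reaches sign via publish → archive → sign.
No chain forces lint (or any of the others) ahead of sign.

archive, fetch, mirror, notify, publish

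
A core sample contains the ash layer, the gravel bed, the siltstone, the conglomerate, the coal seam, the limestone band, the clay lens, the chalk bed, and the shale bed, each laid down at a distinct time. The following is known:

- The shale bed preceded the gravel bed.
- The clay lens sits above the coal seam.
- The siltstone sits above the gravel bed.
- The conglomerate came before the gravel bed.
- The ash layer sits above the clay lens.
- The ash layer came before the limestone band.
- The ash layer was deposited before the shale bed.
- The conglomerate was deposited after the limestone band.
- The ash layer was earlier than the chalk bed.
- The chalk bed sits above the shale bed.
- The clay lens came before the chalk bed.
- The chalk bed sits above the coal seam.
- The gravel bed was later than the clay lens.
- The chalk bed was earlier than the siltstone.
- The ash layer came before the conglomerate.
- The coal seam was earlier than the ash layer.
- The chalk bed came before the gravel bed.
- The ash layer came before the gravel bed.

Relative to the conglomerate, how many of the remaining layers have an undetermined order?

2

Forced before the conglomerate: the ash layer, the clay lens, the coal seam, and the limestone band; forced after the conglomerate: the gravel bed and the siltstone.
That leaves the chalk bed and the shale bed with no forced order relative to the conglomerate — 2.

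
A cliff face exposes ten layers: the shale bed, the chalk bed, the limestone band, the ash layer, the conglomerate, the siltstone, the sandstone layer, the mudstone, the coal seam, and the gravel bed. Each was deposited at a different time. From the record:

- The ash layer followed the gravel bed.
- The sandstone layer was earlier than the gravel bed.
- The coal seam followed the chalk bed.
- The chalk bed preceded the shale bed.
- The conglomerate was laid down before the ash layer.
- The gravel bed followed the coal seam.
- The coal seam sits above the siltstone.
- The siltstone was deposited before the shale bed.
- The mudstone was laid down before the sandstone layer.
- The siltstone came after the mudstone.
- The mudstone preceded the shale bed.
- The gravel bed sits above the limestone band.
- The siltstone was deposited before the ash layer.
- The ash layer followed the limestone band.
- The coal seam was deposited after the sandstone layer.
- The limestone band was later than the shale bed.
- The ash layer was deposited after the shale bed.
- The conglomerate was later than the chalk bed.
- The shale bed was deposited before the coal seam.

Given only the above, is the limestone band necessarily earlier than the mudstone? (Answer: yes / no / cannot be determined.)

no

Tracing the constraints gives the mudstone → the shale bed → the limestone band, so the mudstone must come before the limestone band.
That means the limestone band cannot be before the mudstone.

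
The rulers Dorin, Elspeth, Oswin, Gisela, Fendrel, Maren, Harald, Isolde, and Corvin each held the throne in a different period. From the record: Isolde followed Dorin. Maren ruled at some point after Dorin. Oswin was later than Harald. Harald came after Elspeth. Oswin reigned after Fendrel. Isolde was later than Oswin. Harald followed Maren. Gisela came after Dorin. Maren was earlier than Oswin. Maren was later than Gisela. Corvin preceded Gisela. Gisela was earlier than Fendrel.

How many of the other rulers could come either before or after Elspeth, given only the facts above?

Forced after Elspeth: Harald, Isolde, and Oswin.
That leaves Corvin, Dorin, Fendrel, Gisela, and Maren with no forced order relative to Elspeth — 5.

5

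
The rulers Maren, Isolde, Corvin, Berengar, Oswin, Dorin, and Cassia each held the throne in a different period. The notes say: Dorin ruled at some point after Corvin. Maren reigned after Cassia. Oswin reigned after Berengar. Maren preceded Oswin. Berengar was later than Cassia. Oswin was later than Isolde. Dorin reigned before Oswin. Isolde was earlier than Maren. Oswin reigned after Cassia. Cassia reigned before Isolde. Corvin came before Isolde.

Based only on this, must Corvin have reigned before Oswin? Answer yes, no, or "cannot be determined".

yes

Chain the constraints: Corvin → Isolde → Oswin. Each link is directly stated, so Corvin comes before Oswin.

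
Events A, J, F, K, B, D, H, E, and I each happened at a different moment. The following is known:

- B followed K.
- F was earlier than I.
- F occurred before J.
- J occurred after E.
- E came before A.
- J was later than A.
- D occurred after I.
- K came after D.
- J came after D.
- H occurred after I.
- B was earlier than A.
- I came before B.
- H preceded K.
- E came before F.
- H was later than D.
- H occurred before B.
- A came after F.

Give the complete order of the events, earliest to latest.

E, F, I, D, H, K, B, A, J

The constraints fix every adjacent pair, so only one ordering works:
E → F → I → D → H → K → B → A → J.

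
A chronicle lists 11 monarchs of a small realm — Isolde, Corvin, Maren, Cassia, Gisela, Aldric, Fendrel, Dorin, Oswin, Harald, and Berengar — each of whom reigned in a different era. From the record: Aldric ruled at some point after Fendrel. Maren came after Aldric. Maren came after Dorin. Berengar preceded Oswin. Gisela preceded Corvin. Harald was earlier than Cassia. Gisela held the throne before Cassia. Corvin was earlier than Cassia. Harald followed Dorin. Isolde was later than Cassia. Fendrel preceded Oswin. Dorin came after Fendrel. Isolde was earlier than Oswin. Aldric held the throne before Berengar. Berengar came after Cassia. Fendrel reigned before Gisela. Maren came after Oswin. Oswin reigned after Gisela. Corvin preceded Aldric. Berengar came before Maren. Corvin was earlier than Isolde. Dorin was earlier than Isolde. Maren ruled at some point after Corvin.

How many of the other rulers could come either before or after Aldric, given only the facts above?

4

Forced before Aldric: Corvin, Fendrel, and Gisela; forced after Aldric: Berengar, Maren, and Oswin.
That leaves Cassia, Dorin, Harald, and Isolde with no forced order relative to Aldric — 4.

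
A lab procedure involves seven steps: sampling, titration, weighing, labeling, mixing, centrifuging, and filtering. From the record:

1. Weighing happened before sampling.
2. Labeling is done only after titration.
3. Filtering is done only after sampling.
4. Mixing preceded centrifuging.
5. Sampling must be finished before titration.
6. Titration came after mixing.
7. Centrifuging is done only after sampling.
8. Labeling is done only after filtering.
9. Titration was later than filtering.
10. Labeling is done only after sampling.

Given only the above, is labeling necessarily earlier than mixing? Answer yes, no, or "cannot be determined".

Tracing the constraints gives mixing → titration → labeling, so mixing must come before labeling.
That means labeling cannot be before mixing.

no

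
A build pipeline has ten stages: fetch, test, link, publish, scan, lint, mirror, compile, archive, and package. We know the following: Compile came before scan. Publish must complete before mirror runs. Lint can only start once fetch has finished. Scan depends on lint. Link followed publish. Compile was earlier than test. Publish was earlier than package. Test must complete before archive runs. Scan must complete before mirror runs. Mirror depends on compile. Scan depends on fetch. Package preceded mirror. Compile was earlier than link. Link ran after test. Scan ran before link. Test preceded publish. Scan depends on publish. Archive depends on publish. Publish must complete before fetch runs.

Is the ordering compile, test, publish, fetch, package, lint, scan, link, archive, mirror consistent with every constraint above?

Check each stated constraint against the proposed order — e.g. test is ahead of archive; compile is ahead of mirror. Every pair is in the required order; nothing is violated.

yes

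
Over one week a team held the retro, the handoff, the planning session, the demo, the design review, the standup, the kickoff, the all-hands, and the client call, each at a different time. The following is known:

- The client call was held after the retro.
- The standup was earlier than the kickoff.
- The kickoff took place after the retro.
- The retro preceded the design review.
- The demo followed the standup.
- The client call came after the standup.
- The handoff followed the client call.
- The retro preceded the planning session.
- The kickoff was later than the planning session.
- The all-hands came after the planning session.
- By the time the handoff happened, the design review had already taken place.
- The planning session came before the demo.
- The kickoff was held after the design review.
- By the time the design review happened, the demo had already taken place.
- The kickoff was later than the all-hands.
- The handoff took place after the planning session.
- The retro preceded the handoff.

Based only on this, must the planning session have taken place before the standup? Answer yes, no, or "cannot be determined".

cannot be determined

No chain of stated constraints runs from the planning session to the standup, and none runs from the standup to the planning session either.
So the relative order of the planning session and the standup is not fixed by the given facts.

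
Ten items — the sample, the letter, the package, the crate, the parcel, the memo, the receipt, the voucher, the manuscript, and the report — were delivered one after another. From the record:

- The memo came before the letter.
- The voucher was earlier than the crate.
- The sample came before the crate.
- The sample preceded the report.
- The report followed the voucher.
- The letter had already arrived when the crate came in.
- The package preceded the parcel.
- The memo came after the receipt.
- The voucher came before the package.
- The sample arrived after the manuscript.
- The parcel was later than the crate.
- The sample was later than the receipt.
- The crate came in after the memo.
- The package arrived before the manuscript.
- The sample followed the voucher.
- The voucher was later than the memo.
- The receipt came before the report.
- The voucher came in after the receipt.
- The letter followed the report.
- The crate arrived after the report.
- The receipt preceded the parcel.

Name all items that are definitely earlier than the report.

the manuscript, the memo, the package, the receipt, the sample, the voucher

Directly stated before the report: the receipt, the sample, and the voucher.
The manuscript reaches the report via the manuscript → the sample → the report.
The memo reaches the report via the memo → the voucher → the report.
The package reaches the report via the package → the manuscript → the sample → the report.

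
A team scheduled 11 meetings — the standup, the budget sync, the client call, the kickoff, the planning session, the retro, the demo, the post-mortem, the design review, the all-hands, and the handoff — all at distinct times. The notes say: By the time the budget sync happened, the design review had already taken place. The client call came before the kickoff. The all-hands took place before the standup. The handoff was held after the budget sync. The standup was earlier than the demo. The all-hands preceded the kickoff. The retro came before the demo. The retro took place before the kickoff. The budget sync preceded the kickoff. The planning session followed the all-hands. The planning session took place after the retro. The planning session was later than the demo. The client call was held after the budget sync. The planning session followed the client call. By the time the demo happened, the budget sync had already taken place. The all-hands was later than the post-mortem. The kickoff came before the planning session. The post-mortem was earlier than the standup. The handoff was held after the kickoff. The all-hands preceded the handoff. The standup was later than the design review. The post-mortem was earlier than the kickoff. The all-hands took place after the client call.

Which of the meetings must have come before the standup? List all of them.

Directly stated before the standup: the all-hands, the design review, and the post-mortem.
The budget sync reaches the standup via the budget sync → the client call → the all-hands → the standup.
The client call reaches the standup via the client call → the all-hands → the standup.

the all-hands, the budget sync, the client call, the design review, the post-mortem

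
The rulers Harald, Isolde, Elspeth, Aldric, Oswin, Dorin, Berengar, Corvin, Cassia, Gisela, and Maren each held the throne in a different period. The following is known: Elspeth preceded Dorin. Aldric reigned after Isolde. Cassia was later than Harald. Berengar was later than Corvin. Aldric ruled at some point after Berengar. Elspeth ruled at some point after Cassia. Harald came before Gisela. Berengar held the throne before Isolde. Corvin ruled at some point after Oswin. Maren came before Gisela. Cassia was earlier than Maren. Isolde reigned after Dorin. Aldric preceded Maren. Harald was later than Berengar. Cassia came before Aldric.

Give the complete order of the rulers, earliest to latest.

The constraints fix every adjacent pair, so only one ordering works:
Oswin → Corvin → Berengar → Harald → Cassia → Elspeth → Dorin → Isolde → Aldric → Maren → Gisela.

Oswin, Corvin, Berengar, Harald, Cassia, Elspeth, Dorin, Isolde, Aldric, Maren, Gisela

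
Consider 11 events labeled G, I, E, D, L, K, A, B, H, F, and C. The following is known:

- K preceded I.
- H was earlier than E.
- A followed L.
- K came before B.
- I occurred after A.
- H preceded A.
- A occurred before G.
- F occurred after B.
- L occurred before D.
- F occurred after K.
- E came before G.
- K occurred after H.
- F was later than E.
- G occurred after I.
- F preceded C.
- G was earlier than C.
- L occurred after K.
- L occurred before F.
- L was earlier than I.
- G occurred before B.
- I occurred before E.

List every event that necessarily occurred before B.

Directly stated before B: G and K.
A reaches B via A → G → B.
E reaches B via E → G → B.
H reaches B via H → K → B.
Likewise I and L each reach B by chaining the stated constraints.

A, E, G, H, I, K, L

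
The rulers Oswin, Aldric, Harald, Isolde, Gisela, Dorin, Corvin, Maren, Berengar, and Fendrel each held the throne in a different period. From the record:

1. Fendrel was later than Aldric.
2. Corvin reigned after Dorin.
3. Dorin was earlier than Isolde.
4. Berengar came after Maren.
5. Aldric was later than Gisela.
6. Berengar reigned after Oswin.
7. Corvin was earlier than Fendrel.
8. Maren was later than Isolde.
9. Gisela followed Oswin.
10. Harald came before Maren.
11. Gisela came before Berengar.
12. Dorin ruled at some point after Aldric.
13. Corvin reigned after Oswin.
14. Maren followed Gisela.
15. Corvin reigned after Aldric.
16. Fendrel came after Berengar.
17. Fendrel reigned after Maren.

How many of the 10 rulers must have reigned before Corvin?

4

Directly stated before Corvin: Aldric, Dorin, and Oswin.
Gisela reaches Corvin via Gisela → Aldric → Corvin.
No chain forces Harald (or any of the others) ahead of Corvin.
That's Aldric, Dorin, Gisela, and Oswin — 4 in all.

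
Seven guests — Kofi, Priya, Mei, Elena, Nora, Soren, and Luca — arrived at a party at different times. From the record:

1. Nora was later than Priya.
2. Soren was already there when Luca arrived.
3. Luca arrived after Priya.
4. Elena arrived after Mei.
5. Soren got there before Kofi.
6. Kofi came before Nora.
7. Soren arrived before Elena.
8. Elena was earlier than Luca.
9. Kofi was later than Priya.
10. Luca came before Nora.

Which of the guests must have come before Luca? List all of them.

Directly stated before Luca: Elena, Priya, and Soren.
Mei reaches Luca via Mei → Elena → Luca.
No chain forces Nora (or any of the others) ahead of Luca.

Elena, Mei, Priya, Soren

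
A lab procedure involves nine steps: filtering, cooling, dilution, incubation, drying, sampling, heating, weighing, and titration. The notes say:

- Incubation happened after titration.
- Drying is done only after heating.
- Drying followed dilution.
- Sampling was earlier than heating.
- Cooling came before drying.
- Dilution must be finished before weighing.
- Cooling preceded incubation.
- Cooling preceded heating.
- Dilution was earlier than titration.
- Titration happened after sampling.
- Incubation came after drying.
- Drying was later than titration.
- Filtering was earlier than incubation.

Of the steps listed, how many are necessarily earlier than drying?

Directly stated before drying: cooling, dilution, heating, and titration.
Sampling reaches drying via sampling → heating → drying.
No chain forces weighing (or any of the others) ahead of drying.
That's cooling, dilution, heating, sampling, and titration — 5 in all.

5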